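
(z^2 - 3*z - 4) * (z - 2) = z^3 - 5*z^2 + 2*z + 8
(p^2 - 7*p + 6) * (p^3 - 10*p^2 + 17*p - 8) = p^5 - 17*p^4 + 93*p^3 - 187*p^2 + 158*p - 48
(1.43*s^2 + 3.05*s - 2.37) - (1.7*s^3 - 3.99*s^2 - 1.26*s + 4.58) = -1.7*s^3 + 5.42*s^2 + 4.31*s - 6.95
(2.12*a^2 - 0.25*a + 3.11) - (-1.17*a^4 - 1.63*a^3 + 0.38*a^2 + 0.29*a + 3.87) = 1.17*a^4 + 1.63*a^3 + 1.74*a^2 - 0.54*a - 0.76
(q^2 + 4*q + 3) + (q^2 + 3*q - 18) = 2*q^2 + 7*q - 15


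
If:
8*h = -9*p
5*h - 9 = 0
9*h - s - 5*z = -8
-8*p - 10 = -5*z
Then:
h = 9/5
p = -8/5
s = 27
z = -14/25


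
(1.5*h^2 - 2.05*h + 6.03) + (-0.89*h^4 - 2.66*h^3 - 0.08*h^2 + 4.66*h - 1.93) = -0.89*h^4 - 2.66*h^3 + 1.42*h^2 + 2.61*h + 4.1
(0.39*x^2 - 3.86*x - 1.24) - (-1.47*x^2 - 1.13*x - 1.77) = 1.86*x^2 - 2.73*x + 0.53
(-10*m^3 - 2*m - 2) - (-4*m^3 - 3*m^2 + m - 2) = -6*m^3 + 3*m^2 - 3*m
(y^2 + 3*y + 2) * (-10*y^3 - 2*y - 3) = -10*y^5 - 30*y^4 - 22*y^3 - 9*y^2 - 13*y - 6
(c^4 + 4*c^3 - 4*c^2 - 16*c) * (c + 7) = c^5 + 11*c^4 + 24*c^3 - 44*c^2 - 112*c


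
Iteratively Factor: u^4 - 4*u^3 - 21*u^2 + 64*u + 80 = (u + 4)*(u^3 - 8*u^2 + 11*u + 20) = (u - 4)*(u + 4)*(u^2 - 4*u - 5) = (u - 4)*(u + 1)*(u + 4)*(u - 5)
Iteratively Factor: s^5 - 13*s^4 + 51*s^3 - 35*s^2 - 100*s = (s - 4)*(s^4 - 9*s^3 + 15*s^2 + 25*s) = s*(s - 4)*(s^3 - 9*s^2 + 15*s + 25) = s*(s - 5)*(s - 4)*(s^2 - 4*s - 5) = s*(s - 5)^2*(s - 4)*(s + 1)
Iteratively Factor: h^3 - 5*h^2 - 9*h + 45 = (h + 3)*(h^2 - 8*h + 15) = (h - 5)*(h + 3)*(h - 3)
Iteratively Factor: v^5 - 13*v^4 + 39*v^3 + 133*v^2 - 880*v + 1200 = (v - 5)*(v^4 - 8*v^3 - v^2 + 128*v - 240) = (v - 5)*(v + 4)*(v^3 - 12*v^2 + 47*v - 60) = (v - 5)^2*(v + 4)*(v^2 - 7*v + 12) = (v - 5)^2*(v - 3)*(v + 4)*(v - 4)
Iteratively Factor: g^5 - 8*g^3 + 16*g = (g - 2)*(g^4 + 2*g^3 - 4*g^2 - 8*g) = g*(g - 2)*(g^3 + 2*g^2 - 4*g - 8) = g*(g - 2)*(g + 2)*(g^2 - 4) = g*(g - 2)*(g + 2)^2*(g - 2)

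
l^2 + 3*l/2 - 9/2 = (l - 3/2)*(l + 3)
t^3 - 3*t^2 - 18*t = t*(t - 6)*(t + 3)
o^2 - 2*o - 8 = (o - 4)*(o + 2)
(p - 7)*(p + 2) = p^2 - 5*p - 14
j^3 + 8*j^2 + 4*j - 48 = (j - 2)*(j + 4)*(j + 6)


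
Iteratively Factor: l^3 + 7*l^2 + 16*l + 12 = (l + 2)*(l^2 + 5*l + 6) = (l + 2)^2*(l + 3)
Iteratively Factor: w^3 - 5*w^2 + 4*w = (w - 4)*(w^2 - w) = w*(w - 4)*(w - 1)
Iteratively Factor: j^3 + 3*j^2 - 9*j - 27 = (j - 3)*(j^2 + 6*j + 9) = (j - 3)*(j + 3)*(j + 3)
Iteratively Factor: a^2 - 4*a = (a - 4)*(a)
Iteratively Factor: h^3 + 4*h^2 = (h)*(h^2 + 4*h) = h^2*(h + 4)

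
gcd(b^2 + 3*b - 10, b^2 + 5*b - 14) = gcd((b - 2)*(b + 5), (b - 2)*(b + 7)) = b - 2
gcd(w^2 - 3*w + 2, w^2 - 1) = w - 1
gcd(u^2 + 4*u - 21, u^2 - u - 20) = 1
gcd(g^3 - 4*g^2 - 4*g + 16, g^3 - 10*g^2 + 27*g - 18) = 1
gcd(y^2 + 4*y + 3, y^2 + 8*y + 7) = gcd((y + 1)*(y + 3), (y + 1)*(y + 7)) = y + 1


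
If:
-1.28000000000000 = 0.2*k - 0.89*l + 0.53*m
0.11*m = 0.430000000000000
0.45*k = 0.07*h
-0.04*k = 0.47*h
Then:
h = 0.00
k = 0.00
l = 3.77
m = 3.91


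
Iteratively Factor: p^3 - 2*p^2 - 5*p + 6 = (p - 3)*(p^2 + p - 2) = (p - 3)*(p - 1)*(p + 2)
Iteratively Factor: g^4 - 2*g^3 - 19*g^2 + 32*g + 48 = (g - 3)*(g^3 + g^2 - 16*g - 16) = (g - 3)*(g + 1)*(g^2 - 16) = (g - 4)*(g - 3)*(g + 1)*(g + 4)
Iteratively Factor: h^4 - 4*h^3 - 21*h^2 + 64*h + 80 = (h + 1)*(h^3 - 5*h^2 - 16*h + 80) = (h + 1)*(h + 4)*(h^2 - 9*h + 20) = (h - 5)*(h + 1)*(h + 4)*(h - 4)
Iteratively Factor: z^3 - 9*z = (z)*(z^2 - 9) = z*(z + 3)*(z - 3)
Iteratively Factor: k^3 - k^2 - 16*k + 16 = (k + 4)*(k^2 - 5*k + 4) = (k - 1)*(k + 4)*(k - 4)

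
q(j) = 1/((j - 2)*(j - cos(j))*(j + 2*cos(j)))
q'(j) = (2*sin(j) - 1)/((j - 2)*(j - cos(j))*(j + 2*cos(j))^2) + (-sin(j) - 1)/((j - 2)*(j - cos(j))^2*(j + 2*cos(j))) - 1/((j - 2)^2*(j - cos(j))*(j + 2*cos(j)))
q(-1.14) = -0.67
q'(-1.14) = -6.45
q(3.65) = 0.07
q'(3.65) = -0.12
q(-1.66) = -0.09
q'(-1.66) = -0.18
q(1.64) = -1.08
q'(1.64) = -2.46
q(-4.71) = -0.01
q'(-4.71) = -0.00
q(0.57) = 1.14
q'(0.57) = 7.30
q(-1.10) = -1.08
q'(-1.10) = -15.96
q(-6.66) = -0.00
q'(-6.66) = -0.00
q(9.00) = 0.00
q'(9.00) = 0.00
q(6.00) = 0.01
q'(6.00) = 0.00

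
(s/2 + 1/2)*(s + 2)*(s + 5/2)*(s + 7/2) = s^4/2 + 9*s^3/2 + 115*s^2/8 + 153*s/8 + 35/4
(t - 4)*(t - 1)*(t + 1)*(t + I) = t^4 - 4*t^3 + I*t^3 - t^2 - 4*I*t^2 + 4*t - I*t + 4*I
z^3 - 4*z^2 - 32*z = z*(z - 8)*(z + 4)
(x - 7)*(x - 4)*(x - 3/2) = x^3 - 25*x^2/2 + 89*x/2 - 42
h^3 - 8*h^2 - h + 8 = (h - 8)*(h - 1)*(h + 1)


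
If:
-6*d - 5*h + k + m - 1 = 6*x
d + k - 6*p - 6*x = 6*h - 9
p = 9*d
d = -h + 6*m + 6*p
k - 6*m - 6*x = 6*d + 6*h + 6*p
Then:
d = 123/551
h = 699/551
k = 6*x + 5754/551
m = -970/551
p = 1107/551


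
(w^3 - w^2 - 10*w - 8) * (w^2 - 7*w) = w^5 - 8*w^4 - 3*w^3 + 62*w^2 + 56*w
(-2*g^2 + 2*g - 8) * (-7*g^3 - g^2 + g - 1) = 14*g^5 - 12*g^4 + 52*g^3 + 12*g^2 - 10*g + 8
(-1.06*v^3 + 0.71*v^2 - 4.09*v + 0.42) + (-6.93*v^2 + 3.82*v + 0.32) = -1.06*v^3 - 6.22*v^2 - 0.27*v + 0.74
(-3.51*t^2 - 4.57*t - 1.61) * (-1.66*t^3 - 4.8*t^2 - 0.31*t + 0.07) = 5.8266*t^5 + 24.4342*t^4 + 25.6967*t^3 + 8.899*t^2 + 0.1792*t - 0.1127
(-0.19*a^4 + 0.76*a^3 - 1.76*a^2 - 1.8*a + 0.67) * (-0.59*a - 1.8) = 0.1121*a^5 - 0.1064*a^4 - 0.3296*a^3 + 4.23*a^2 + 2.8447*a - 1.206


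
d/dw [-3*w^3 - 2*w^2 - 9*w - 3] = -9*w^2 - 4*w - 9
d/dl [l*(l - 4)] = 2*l - 4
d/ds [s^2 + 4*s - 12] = 2*s + 4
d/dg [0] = 0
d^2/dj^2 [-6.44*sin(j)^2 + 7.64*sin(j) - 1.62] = -7.64*sin(j) - 12.88*cos(2*j)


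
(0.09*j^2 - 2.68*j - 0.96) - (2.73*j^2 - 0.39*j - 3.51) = -2.64*j^2 - 2.29*j + 2.55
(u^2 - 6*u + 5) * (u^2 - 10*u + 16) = u^4 - 16*u^3 + 81*u^2 - 146*u + 80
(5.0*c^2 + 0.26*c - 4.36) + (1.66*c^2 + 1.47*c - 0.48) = 6.66*c^2 + 1.73*c - 4.84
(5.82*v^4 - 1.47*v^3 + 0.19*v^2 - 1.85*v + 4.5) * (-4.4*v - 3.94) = -25.608*v^5 - 16.4628*v^4 + 4.9558*v^3 + 7.3914*v^2 - 12.511*v - 17.73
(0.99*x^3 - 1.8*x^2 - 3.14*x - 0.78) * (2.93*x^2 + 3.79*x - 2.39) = 2.9007*x^5 - 1.5219*x^4 - 18.3883*x^3 - 9.884*x^2 + 4.5484*x + 1.8642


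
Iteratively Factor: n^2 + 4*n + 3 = (n + 3)*(n + 1)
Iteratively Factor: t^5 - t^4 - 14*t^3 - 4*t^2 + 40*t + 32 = (t + 2)*(t^4 - 3*t^3 - 8*t^2 + 12*t + 16) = (t - 2)*(t + 2)*(t^3 - t^2 - 10*t - 8) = (t - 4)*(t - 2)*(t + 2)*(t^2 + 3*t + 2) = (t - 4)*(t - 2)*(t + 2)^2*(t + 1)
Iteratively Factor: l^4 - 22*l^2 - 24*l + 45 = (l - 5)*(l^3 + 5*l^2 + 3*l - 9) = (l - 5)*(l + 3)*(l^2 + 2*l - 3) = (l - 5)*(l - 1)*(l + 3)*(l + 3)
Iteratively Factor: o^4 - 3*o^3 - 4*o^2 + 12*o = (o)*(o^3 - 3*o^2 - 4*o + 12) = o*(o - 3)*(o^2 - 4) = o*(o - 3)*(o - 2)*(o + 2)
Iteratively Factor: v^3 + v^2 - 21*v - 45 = (v - 5)*(v^2 + 6*v + 9) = (v - 5)*(v + 3)*(v + 3)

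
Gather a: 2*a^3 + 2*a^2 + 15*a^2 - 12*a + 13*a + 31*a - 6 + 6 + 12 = 2*a^3 + 17*a^2 + 32*a + 12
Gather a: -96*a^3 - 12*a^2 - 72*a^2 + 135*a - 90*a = -96*a^3 - 84*a^2 + 45*a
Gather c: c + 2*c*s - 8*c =c*(2*s - 7)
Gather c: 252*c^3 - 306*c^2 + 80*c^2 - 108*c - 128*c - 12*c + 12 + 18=252*c^3 - 226*c^2 - 248*c + 30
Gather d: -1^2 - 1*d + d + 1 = 0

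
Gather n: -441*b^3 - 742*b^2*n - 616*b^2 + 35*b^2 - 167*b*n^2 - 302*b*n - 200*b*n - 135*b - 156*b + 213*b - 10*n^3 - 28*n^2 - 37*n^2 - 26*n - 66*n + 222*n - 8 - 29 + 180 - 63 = -441*b^3 - 581*b^2 - 78*b - 10*n^3 + n^2*(-167*b - 65) + n*(-742*b^2 - 502*b + 130) + 80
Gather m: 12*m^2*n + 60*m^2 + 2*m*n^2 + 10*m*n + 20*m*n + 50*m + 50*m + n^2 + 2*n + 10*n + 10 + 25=m^2*(12*n + 60) + m*(2*n^2 + 30*n + 100) + n^2 + 12*n + 35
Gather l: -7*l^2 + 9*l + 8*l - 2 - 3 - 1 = -7*l^2 + 17*l - 6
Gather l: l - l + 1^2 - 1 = 0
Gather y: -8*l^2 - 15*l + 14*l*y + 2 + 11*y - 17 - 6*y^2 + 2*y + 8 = -8*l^2 - 15*l - 6*y^2 + y*(14*l + 13) - 7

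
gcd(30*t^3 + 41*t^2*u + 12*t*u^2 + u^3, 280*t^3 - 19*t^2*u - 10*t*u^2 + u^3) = 5*t + u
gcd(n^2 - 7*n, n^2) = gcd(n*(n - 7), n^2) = n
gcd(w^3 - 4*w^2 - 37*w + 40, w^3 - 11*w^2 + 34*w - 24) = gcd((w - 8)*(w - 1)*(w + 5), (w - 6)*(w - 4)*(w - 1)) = w - 1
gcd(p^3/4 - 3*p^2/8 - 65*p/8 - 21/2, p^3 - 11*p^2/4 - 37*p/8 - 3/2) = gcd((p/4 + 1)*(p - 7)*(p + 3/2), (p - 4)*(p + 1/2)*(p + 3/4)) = 1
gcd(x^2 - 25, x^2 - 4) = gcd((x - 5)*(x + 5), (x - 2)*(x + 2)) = 1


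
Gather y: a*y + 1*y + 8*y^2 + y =8*y^2 + y*(a + 2)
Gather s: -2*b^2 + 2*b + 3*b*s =-2*b^2 + 3*b*s + 2*b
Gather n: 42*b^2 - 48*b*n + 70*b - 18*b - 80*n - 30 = 42*b^2 + 52*b + n*(-48*b - 80) - 30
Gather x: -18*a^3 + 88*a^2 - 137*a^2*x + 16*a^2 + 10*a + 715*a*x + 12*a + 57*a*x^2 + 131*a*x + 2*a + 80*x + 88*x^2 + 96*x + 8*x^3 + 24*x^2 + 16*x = -18*a^3 + 104*a^2 + 24*a + 8*x^3 + x^2*(57*a + 112) + x*(-137*a^2 + 846*a + 192)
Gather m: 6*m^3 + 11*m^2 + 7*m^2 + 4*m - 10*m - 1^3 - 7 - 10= 6*m^3 + 18*m^2 - 6*m - 18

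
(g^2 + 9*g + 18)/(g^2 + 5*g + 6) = (g + 6)/(g + 2)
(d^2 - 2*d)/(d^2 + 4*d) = (d - 2)/(d + 4)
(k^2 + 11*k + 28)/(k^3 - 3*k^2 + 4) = (k^2 + 11*k + 28)/(k^3 - 3*k^2 + 4)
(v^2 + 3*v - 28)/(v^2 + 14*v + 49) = (v - 4)/(v + 7)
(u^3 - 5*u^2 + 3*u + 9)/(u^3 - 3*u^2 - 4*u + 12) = (u^2 - 2*u - 3)/(u^2 - 4)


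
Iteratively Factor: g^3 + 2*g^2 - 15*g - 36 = (g - 4)*(g^2 + 6*g + 9) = (g - 4)*(g + 3)*(g + 3)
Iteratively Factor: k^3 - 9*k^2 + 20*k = (k)*(k^2 - 9*k + 20) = k*(k - 4)*(k - 5)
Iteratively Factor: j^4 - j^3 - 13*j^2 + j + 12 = (j - 1)*(j^3 - 13*j - 12) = (j - 1)*(j + 1)*(j^2 - j - 12) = (j - 1)*(j + 1)*(j + 3)*(j - 4)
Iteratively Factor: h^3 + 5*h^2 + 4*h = (h)*(h^2 + 5*h + 4) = h*(h + 1)*(h + 4)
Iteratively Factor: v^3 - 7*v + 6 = (v - 2)*(v^2 + 2*v - 3) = (v - 2)*(v - 1)*(v + 3)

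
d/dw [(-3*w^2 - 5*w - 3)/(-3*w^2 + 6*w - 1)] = (-33*w^2 - 12*w + 23)/(9*w^4 - 36*w^3 + 42*w^2 - 12*w + 1)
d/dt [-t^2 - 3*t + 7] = -2*t - 3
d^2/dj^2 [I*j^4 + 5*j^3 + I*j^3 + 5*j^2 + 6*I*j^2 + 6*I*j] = 12*I*j^2 + 6*j*(5 + I) + 10 + 12*I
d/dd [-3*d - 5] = -3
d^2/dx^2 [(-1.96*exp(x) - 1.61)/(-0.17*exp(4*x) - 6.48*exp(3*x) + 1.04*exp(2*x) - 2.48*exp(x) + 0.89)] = (0.509796*exp(8*x) + 24.49496*exp(7*x) + 369.303928*exp(6*x) + 557.9616*exp(5*x) - 237.377952*exp(4*x) + 214.613168*exp(3*x) + 60.224136*exp(2*x) + 8.267392*exp(x) + 5.106108)*exp(x)/(0.004913*exp(12*x) + 0.561816*exp(11*x) + 21.324936*exp(10*x) + 265.438824*exp(9*x) - 114.143787*exp(8*x) + 324.921552*exp(7*x) - 209.437712*exp(6*x) + 161.346864*exp(5*x) - 107.489085*exp(4*x) + 44.424344*exp(3*x) - 18.89292*exp(2*x) + 5.893224*exp(x) - 0.704969)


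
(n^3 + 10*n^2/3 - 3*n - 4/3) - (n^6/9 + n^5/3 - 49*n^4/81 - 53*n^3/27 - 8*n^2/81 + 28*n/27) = -n^6/9 - n^5/3 + 49*n^4/81 + 80*n^3/27 + 278*n^2/81 - 109*n/27 - 4/3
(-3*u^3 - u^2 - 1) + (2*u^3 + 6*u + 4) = -u^3 - u^2 + 6*u + 3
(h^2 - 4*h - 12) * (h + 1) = h^3 - 3*h^2 - 16*h - 12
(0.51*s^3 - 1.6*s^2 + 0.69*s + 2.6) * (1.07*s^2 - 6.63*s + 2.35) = 0.5457*s^5 - 5.0933*s^4 + 12.5448*s^3 - 5.5527*s^2 - 15.6165*s + 6.11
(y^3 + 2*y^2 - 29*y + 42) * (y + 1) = y^4 + 3*y^3 - 27*y^2 + 13*y + 42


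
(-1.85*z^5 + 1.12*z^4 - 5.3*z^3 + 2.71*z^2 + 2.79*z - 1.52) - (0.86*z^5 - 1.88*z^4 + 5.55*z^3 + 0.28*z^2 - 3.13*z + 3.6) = -2.71*z^5 + 3.0*z^4 - 10.85*z^3 + 2.43*z^2 + 5.92*z - 5.12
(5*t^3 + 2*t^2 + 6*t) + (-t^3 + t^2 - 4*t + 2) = 4*t^3 + 3*t^2 + 2*t + 2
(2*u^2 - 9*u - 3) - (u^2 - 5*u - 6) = u^2 - 4*u + 3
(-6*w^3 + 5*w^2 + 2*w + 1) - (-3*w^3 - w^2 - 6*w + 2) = -3*w^3 + 6*w^2 + 8*w - 1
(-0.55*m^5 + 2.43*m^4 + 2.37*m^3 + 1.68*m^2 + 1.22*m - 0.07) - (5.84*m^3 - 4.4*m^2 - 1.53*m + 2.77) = -0.55*m^5 + 2.43*m^4 - 3.47*m^3 + 6.08*m^2 + 2.75*m - 2.84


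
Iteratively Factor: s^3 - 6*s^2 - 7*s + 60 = (s - 5)*(s^2 - s - 12) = (s - 5)*(s + 3)*(s - 4)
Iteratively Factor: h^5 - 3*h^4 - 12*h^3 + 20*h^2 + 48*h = (h - 3)*(h^4 - 12*h^2 - 16*h) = (h - 3)*(h + 2)*(h^3 - 2*h^2 - 8*h) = (h - 4)*(h - 3)*(h + 2)*(h^2 + 2*h) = (h - 4)*(h - 3)*(h + 2)^2*(h)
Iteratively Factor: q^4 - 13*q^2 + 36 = (q - 2)*(q^3 + 2*q^2 - 9*q - 18) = (q - 3)*(q - 2)*(q^2 + 5*q + 6) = (q - 3)*(q - 2)*(q + 2)*(q + 3)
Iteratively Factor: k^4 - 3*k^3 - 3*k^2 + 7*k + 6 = (k - 3)*(k^3 - 3*k - 2) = (k - 3)*(k + 1)*(k^2 - k - 2) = (k - 3)*(k + 1)^2*(k - 2)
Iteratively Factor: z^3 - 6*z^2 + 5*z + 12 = (z - 4)*(z^2 - 2*z - 3) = (z - 4)*(z - 3)*(z + 1)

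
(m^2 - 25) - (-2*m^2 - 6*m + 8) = 3*m^2 + 6*m - 33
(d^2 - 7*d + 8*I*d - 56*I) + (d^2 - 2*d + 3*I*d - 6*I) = 2*d^2 - 9*d + 11*I*d - 62*I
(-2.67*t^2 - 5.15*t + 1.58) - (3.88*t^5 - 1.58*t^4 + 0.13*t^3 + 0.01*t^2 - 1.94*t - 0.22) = -3.88*t^5 + 1.58*t^4 - 0.13*t^3 - 2.68*t^2 - 3.21*t + 1.8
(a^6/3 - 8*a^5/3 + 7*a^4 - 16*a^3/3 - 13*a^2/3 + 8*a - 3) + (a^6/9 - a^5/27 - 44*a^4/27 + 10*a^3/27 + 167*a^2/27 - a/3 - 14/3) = 4*a^6/9 - 73*a^5/27 + 145*a^4/27 - 134*a^3/27 + 50*a^2/27 + 23*a/3 - 23/3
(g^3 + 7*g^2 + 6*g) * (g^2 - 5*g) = g^5 + 2*g^4 - 29*g^3 - 30*g^2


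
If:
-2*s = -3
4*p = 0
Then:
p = 0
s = 3/2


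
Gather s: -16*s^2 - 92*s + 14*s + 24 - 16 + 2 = -16*s^2 - 78*s + 10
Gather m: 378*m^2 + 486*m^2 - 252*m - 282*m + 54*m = 864*m^2 - 480*m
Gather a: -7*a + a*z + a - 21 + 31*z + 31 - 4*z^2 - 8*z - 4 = a*(z - 6) - 4*z^2 + 23*z + 6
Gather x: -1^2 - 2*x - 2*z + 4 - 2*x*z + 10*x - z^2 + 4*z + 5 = x*(8 - 2*z) - z^2 + 2*z + 8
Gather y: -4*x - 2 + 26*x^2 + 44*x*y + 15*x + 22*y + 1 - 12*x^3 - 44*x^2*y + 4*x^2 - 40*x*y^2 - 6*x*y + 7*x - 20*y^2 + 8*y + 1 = -12*x^3 + 30*x^2 + 18*x + y^2*(-40*x - 20) + y*(-44*x^2 + 38*x + 30)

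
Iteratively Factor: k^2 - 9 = (k + 3)*(k - 3)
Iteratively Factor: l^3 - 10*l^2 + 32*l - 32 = (l - 4)*(l^2 - 6*l + 8) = (l - 4)^2*(l - 2)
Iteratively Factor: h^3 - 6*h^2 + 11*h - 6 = (h - 3)*(h^2 - 3*h + 2) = (h - 3)*(h - 1)*(h - 2)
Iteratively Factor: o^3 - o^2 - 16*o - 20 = (o + 2)*(o^2 - 3*o - 10) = (o - 5)*(o + 2)*(o + 2)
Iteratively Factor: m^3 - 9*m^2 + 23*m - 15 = (m - 3)*(m^2 - 6*m + 5) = (m - 5)*(m - 3)*(m - 1)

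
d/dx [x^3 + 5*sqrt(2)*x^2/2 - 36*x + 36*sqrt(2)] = 3*x^2 + 5*sqrt(2)*x - 36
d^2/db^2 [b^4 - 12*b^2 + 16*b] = 12*b^2 - 24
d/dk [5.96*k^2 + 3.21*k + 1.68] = 11.92*k + 3.21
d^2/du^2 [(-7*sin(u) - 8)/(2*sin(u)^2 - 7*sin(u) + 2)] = (28*sin(u)^5 + 226*sin(u)^4 - 560*sin(u)^3 + 170*sin(u)^2 + 980*sin(u) - 916)/(-7*sin(u) - cos(2*u) + 3)^3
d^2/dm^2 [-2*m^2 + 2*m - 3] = -4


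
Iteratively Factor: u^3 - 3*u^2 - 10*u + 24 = (u + 3)*(u^2 - 6*u + 8) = (u - 2)*(u + 3)*(u - 4)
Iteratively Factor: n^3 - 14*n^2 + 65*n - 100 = (n - 4)*(n^2 - 10*n + 25) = (n - 5)*(n - 4)*(n - 5)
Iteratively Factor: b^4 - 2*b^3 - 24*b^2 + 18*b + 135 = (b + 3)*(b^3 - 5*b^2 - 9*b + 45) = (b + 3)^2*(b^2 - 8*b + 15) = (b - 5)*(b + 3)^2*(b - 3)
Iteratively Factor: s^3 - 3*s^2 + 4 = (s - 2)*(s^2 - s - 2) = (s - 2)^2*(s + 1)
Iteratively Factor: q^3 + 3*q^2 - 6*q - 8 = (q + 4)*(q^2 - q - 2) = (q - 2)*(q + 4)*(q + 1)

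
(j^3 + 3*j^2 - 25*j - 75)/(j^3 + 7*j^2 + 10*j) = (j^2 - 2*j - 15)/(j*(j + 2))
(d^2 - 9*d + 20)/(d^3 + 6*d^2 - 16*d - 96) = (d - 5)/(d^2 + 10*d + 24)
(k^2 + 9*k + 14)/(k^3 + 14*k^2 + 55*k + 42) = (k + 2)/(k^2 + 7*k + 6)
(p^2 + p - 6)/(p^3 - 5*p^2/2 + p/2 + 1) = 2*(p + 3)/(2*p^2 - p - 1)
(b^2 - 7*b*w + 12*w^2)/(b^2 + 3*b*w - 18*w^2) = (b - 4*w)/(b + 6*w)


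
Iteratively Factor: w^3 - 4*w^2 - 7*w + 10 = (w - 1)*(w^2 - 3*w - 10) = (w - 1)*(w + 2)*(w - 5)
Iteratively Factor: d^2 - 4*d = (d)*(d - 4)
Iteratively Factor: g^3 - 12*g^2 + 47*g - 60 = (g - 5)*(g^2 - 7*g + 12) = (g - 5)*(g - 3)*(g - 4)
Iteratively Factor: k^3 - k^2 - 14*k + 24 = (k - 3)*(k^2 + 2*k - 8) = (k - 3)*(k + 4)*(k - 2)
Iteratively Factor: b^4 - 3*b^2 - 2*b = (b - 2)*(b^3 + 2*b^2 + b) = b*(b - 2)*(b^2 + 2*b + 1) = b*(b - 2)*(b + 1)*(b + 1)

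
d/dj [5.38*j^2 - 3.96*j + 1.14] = 10.76*j - 3.96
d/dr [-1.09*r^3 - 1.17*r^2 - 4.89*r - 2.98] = -3.27*r^2 - 2.34*r - 4.89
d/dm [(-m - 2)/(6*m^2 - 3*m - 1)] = (6*m^2 + 24*m - 5)/(36*m^4 - 36*m^3 - 3*m^2 + 6*m + 1)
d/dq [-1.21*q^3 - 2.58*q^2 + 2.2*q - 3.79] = -3.63*q^2 - 5.16*q + 2.2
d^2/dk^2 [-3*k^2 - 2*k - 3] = -6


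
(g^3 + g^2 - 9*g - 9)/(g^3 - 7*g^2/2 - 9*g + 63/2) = 2*(g + 1)/(2*g - 7)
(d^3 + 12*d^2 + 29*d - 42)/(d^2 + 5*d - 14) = (d^2 + 5*d - 6)/(d - 2)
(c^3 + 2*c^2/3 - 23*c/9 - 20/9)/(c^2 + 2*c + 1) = (c^2 - c/3 - 20/9)/(c + 1)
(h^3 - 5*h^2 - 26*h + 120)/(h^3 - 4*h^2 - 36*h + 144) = (h + 5)/(h + 6)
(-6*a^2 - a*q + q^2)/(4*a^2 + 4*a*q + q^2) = (-3*a + q)/(2*a + q)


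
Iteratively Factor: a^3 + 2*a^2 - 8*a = (a - 2)*(a^2 + 4*a) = (a - 2)*(a + 4)*(a)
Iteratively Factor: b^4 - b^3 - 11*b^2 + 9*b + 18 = (b + 1)*(b^3 - 2*b^2 - 9*b + 18) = (b - 3)*(b + 1)*(b^2 + b - 6) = (b - 3)*(b - 2)*(b + 1)*(b + 3)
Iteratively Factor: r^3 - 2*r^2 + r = (r)*(r^2 - 2*r + 1) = r*(r - 1)*(r - 1)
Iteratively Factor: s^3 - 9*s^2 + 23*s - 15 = (s - 3)*(s^2 - 6*s + 5) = (s - 5)*(s - 3)*(s - 1)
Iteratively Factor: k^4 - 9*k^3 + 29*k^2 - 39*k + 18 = (k - 3)*(k^3 - 6*k^2 + 11*k - 6) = (k - 3)^2*(k^2 - 3*k + 2) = (k - 3)^2*(k - 1)*(k - 2)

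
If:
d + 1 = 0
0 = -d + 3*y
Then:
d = -1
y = -1/3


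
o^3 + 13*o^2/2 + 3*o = o*(o + 1/2)*(o + 6)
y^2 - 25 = (y - 5)*(y + 5)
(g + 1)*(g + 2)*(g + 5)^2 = g^4 + 13*g^3 + 57*g^2 + 95*g + 50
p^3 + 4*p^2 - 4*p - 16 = (p - 2)*(p + 2)*(p + 4)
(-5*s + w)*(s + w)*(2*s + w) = -10*s^3 - 13*s^2*w - 2*s*w^2 + w^3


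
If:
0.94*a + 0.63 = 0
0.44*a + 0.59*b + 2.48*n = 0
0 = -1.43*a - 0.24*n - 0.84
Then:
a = -0.67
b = -1.57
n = 0.49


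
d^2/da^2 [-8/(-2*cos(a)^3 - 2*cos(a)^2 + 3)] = 4*(2*(1 - cos(4*a))*(3*cos(a) + 2)^2 + (3*cos(a) + 8*cos(2*a) + 9*cos(3*a))*(2*cos(a)^3 + 2*cos(a)^2 - 3))/(2*cos(a)^3 + 2*cos(a)^2 - 3)^3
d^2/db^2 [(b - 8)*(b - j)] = 2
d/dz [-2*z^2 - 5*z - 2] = -4*z - 5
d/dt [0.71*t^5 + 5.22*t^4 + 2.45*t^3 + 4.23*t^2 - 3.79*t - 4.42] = 3.55*t^4 + 20.88*t^3 + 7.35*t^2 + 8.46*t - 3.79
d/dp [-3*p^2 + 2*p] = 2 - 6*p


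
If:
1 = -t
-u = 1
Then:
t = -1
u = -1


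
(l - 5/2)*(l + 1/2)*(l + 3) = l^3 + l^2 - 29*l/4 - 15/4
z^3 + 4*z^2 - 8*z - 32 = (z + 4)*(z - 2*sqrt(2))*(z + 2*sqrt(2))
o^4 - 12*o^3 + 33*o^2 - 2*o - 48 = (o - 8)*(o - 3)*(o - 2)*(o + 1)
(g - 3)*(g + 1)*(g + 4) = g^3 + 2*g^2 - 11*g - 12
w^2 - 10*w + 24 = (w - 6)*(w - 4)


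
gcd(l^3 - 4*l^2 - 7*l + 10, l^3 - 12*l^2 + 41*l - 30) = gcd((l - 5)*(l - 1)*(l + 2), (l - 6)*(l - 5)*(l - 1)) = l^2 - 6*l + 5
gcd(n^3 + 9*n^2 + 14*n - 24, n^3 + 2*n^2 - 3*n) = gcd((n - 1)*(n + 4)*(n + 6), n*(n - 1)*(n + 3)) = n - 1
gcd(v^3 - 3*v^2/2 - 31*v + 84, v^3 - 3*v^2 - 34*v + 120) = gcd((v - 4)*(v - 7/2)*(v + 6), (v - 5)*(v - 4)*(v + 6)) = v^2 + 2*v - 24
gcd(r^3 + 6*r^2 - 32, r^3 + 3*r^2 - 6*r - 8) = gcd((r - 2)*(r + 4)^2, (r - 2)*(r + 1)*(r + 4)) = r^2 + 2*r - 8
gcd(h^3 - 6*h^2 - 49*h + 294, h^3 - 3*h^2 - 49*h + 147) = h^2 - 49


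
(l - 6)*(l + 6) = l^2 - 36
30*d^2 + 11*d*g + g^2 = (5*d + g)*(6*d + g)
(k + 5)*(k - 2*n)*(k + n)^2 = k^4 + 5*k^3 - 3*k^2*n^2 - 2*k*n^3 - 15*k*n^2 - 10*n^3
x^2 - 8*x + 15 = (x - 5)*(x - 3)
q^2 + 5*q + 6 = (q + 2)*(q + 3)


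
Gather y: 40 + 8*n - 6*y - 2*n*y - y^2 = 8*n - y^2 + y*(-2*n - 6) + 40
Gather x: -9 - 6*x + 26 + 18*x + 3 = 12*x + 20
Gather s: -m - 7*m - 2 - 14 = -8*m - 16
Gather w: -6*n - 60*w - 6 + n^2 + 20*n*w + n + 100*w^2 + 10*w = n^2 - 5*n + 100*w^2 + w*(20*n - 50) - 6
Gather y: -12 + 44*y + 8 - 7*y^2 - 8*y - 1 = -7*y^2 + 36*y - 5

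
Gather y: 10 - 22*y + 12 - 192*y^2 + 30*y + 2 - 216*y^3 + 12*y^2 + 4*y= -216*y^3 - 180*y^2 + 12*y + 24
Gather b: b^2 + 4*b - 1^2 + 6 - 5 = b^2 + 4*b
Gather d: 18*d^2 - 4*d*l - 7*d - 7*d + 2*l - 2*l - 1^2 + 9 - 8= 18*d^2 + d*(-4*l - 14)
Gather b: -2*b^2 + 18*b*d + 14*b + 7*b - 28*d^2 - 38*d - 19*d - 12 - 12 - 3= -2*b^2 + b*(18*d + 21) - 28*d^2 - 57*d - 27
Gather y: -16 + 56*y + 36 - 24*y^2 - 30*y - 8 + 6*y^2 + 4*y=-18*y^2 + 30*y + 12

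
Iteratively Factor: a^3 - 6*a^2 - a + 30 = (a - 3)*(a^2 - 3*a - 10) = (a - 3)*(a + 2)*(a - 5)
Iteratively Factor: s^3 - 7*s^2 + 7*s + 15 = (s - 5)*(s^2 - 2*s - 3) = (s - 5)*(s - 3)*(s + 1)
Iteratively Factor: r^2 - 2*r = (r)*(r - 2)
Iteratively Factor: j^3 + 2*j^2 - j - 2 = (j - 1)*(j^2 + 3*j + 2) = (j - 1)*(j + 1)*(j + 2)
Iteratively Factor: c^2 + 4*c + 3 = (c + 3)*(c + 1)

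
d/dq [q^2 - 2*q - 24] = 2*q - 2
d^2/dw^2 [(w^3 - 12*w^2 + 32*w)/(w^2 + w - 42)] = 6*(29*w^3 - 546*w^2 + 3108*w - 6608)/(w^6 + 3*w^5 - 123*w^4 - 251*w^3 + 5166*w^2 + 5292*w - 74088)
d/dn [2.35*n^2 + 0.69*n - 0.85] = 4.7*n + 0.69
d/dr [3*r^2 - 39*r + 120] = 6*r - 39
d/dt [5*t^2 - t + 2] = 10*t - 1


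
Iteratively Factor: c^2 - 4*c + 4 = (c - 2)*(c - 2)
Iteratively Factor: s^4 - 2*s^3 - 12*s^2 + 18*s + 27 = (s - 3)*(s^3 + s^2 - 9*s - 9) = (s - 3)^2*(s^2 + 4*s + 3) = (s - 3)^2*(s + 1)*(s + 3)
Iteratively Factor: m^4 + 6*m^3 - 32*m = (m - 2)*(m^3 + 8*m^2 + 16*m) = (m - 2)*(m + 4)*(m^2 + 4*m) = (m - 2)*(m + 4)^2*(m)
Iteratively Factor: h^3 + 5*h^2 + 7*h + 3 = (h + 3)*(h^2 + 2*h + 1) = (h + 1)*(h + 3)*(h + 1)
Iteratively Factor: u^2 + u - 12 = (u - 3)*(u + 4)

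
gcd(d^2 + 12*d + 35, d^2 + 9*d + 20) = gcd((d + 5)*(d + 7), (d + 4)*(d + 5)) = d + 5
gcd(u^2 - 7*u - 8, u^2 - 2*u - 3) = u + 1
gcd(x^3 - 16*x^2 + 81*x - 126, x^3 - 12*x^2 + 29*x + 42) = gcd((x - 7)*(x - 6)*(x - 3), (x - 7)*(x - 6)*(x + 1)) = x^2 - 13*x + 42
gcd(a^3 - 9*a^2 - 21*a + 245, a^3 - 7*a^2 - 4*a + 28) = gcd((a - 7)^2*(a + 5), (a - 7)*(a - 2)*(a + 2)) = a - 7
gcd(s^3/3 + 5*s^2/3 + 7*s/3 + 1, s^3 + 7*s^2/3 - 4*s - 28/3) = 1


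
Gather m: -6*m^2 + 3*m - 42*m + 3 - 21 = -6*m^2 - 39*m - 18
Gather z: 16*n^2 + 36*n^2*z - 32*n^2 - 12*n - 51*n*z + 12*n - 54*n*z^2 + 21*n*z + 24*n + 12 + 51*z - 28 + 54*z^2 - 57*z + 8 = -16*n^2 + 24*n + z^2*(54 - 54*n) + z*(36*n^2 - 30*n - 6) - 8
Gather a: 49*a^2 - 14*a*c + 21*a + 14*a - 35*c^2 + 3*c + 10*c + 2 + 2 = 49*a^2 + a*(35 - 14*c) - 35*c^2 + 13*c + 4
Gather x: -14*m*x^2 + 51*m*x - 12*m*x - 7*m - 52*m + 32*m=-14*m*x^2 + 39*m*x - 27*m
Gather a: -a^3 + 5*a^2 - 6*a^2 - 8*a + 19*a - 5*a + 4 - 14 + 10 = -a^3 - a^2 + 6*a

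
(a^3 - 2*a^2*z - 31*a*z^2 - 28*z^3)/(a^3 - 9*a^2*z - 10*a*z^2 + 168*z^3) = (-a - z)/(-a + 6*z)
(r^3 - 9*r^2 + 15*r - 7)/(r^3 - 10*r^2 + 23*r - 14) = (r - 1)/(r - 2)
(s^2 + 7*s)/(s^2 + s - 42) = s/(s - 6)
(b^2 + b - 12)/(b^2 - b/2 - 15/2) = 2*(b + 4)/(2*b + 5)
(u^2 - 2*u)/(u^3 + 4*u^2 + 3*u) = (u - 2)/(u^2 + 4*u + 3)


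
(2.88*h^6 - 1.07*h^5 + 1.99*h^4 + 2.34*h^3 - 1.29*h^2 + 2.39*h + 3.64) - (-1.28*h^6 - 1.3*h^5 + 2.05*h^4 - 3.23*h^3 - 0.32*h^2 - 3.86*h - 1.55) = 4.16*h^6 + 0.23*h^5 - 0.0599999999999998*h^4 + 5.57*h^3 - 0.97*h^2 + 6.25*h + 5.19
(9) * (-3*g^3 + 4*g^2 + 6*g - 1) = -27*g^3 + 36*g^2 + 54*g - 9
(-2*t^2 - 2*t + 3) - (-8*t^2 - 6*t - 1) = 6*t^2 + 4*t + 4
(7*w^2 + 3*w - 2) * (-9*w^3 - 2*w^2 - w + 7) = -63*w^5 - 41*w^4 + 5*w^3 + 50*w^2 + 23*w - 14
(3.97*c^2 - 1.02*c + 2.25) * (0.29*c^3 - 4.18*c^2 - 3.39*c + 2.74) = 1.1513*c^5 - 16.8904*c^4 - 8.5422*c^3 + 4.9306*c^2 - 10.4223*c + 6.165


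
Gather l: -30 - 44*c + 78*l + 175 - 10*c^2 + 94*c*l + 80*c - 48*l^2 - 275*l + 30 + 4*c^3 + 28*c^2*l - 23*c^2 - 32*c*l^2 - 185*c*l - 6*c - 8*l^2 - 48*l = 4*c^3 - 33*c^2 + 30*c + l^2*(-32*c - 56) + l*(28*c^2 - 91*c - 245) + 175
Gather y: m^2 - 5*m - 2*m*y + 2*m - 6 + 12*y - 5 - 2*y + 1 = m^2 - 3*m + y*(10 - 2*m) - 10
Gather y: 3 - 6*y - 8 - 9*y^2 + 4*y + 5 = -9*y^2 - 2*y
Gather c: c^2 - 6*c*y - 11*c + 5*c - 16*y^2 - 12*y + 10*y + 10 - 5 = c^2 + c*(-6*y - 6) - 16*y^2 - 2*y + 5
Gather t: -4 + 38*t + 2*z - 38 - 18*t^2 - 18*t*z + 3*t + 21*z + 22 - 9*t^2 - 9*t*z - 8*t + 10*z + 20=-27*t^2 + t*(33 - 27*z) + 33*z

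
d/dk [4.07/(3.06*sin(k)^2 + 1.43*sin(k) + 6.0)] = -(24.9084*sin(k) + 5.8201)*cos(k)/(3.06*sin(k)^2 + 1.43*sin(k) + 6.0)^2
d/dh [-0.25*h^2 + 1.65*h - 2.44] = 1.65 - 0.5*h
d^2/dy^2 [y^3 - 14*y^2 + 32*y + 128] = 6*y - 28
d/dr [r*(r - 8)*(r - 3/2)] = 3*r^2 - 19*r + 12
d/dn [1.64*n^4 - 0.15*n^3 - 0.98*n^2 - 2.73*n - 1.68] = 6.56*n^3 - 0.45*n^2 - 1.96*n - 2.73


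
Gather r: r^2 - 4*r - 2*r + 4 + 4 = r^2 - 6*r + 8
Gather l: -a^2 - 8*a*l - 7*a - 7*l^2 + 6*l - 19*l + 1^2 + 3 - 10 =-a^2 - 7*a - 7*l^2 + l*(-8*a - 13) - 6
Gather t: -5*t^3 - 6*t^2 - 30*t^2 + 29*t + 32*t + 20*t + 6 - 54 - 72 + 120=-5*t^3 - 36*t^2 + 81*t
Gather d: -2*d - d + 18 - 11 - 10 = -3*d - 3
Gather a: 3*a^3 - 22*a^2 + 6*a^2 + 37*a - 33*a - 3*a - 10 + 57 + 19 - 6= 3*a^3 - 16*a^2 + a + 60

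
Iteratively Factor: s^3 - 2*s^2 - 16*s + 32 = (s + 4)*(s^2 - 6*s + 8) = (s - 2)*(s + 4)*(s - 4)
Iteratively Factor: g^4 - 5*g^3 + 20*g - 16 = (g + 2)*(g^3 - 7*g^2 + 14*g - 8) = (g - 2)*(g + 2)*(g^2 - 5*g + 4) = (g - 4)*(g - 2)*(g + 2)*(g - 1)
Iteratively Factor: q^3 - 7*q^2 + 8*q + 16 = (q - 4)*(q^2 - 3*q - 4) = (q - 4)^2*(q + 1)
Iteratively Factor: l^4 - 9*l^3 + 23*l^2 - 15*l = (l - 3)*(l^3 - 6*l^2 + 5*l) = (l - 5)*(l - 3)*(l^2 - l) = (l - 5)*(l - 3)*(l - 1)*(l)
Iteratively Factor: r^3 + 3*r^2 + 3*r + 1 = (r + 1)*(r^2 + 2*r + 1) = (r + 1)^2*(r + 1)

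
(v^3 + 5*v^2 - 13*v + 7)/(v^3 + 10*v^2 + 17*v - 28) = (v - 1)/(v + 4)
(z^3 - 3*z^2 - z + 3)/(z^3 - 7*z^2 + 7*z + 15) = (z - 1)/(z - 5)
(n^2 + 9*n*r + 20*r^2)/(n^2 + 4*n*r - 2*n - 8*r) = (n + 5*r)/(n - 2)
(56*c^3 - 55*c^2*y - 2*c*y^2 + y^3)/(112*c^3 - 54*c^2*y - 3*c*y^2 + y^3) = (-c + y)/(-2*c + y)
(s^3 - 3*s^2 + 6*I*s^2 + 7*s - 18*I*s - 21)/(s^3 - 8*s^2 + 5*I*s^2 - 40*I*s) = (s^3 + s^2*(-3 + 6*I) + s*(7 - 18*I) - 21)/(s*(s^2 + s*(-8 + 5*I) - 40*I))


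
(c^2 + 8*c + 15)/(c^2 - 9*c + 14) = (c^2 + 8*c + 15)/(c^2 - 9*c + 14)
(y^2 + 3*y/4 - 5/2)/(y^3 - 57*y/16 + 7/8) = 4*(4*y - 5)/(16*y^2 - 32*y + 7)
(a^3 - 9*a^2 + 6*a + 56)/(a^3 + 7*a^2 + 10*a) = (a^2 - 11*a + 28)/(a*(a + 5))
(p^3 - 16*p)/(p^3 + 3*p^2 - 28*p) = (p + 4)/(p + 7)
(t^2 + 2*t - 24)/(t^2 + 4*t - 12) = (t - 4)/(t - 2)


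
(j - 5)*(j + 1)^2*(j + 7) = j^4 + 4*j^3 - 30*j^2 - 68*j - 35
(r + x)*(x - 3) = r*x - 3*r + x^2 - 3*x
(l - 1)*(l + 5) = l^2 + 4*l - 5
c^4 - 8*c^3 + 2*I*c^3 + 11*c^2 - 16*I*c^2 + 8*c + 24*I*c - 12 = (c - 6)*(c - 2)*(c + I)^2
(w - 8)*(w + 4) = w^2 - 4*w - 32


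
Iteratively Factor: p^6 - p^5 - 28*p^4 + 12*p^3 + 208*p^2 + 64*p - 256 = (p + 2)*(p^5 - 3*p^4 - 22*p^3 + 56*p^2 + 96*p - 128) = (p - 1)*(p + 2)*(p^4 - 2*p^3 - 24*p^2 + 32*p + 128) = (p - 1)*(p + 2)^2*(p^3 - 4*p^2 - 16*p + 64) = (p - 4)*(p - 1)*(p + 2)^2*(p^2 - 16) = (p - 4)^2*(p - 1)*(p + 2)^2*(p + 4)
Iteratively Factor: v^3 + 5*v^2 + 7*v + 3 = (v + 1)*(v^2 + 4*v + 3) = (v + 1)*(v + 3)*(v + 1)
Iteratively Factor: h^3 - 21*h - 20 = (h - 5)*(h^2 + 5*h + 4) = (h - 5)*(h + 1)*(h + 4)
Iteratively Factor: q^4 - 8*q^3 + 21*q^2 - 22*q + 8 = (q - 4)*(q^3 - 4*q^2 + 5*q - 2) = (q - 4)*(q - 1)*(q^2 - 3*q + 2) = (q - 4)*(q - 1)^2*(q - 2)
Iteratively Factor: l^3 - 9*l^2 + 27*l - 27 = (l - 3)*(l^2 - 6*l + 9) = (l - 3)^2*(l - 3)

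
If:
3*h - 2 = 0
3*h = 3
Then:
No Solution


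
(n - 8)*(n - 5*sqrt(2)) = n^2 - 8*n - 5*sqrt(2)*n + 40*sqrt(2)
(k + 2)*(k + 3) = k^2 + 5*k + 6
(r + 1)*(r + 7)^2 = r^3 + 15*r^2 + 63*r + 49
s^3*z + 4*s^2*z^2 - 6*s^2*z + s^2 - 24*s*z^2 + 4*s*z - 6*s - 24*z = (s - 6)*(s + 4*z)*(s*z + 1)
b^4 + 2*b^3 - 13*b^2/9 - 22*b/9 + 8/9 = (b - 1)*(b - 1/3)*(b + 4/3)*(b + 2)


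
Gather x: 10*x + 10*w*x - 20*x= x*(10*w - 10)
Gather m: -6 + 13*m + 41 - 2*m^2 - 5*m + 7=-2*m^2 + 8*m + 42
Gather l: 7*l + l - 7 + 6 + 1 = 8*l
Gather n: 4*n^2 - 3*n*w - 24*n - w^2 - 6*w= 4*n^2 + n*(-3*w - 24) - w^2 - 6*w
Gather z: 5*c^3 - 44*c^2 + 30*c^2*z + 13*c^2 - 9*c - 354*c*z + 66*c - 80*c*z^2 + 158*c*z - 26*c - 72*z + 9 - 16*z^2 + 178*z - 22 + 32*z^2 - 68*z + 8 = 5*c^3 - 31*c^2 + 31*c + z^2*(16 - 80*c) + z*(30*c^2 - 196*c + 38) - 5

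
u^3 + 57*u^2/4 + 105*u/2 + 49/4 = (u + 1/4)*(u + 7)^2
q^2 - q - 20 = (q - 5)*(q + 4)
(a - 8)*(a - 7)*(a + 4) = a^3 - 11*a^2 - 4*a + 224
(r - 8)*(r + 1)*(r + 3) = r^3 - 4*r^2 - 29*r - 24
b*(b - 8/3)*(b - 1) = b^3 - 11*b^2/3 + 8*b/3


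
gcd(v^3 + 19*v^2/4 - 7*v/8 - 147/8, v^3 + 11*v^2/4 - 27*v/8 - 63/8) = v^2 + 5*v/4 - 21/4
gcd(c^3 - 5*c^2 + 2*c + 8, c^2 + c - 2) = 1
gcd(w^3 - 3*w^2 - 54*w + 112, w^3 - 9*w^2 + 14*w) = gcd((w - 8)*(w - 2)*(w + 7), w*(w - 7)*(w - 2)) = w - 2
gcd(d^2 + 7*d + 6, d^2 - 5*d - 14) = 1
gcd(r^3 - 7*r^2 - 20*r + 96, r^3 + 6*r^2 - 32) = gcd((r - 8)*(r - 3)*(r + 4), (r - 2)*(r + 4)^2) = r + 4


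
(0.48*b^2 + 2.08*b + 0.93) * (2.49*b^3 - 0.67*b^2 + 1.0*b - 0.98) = 1.1952*b^5 + 4.8576*b^4 + 1.4021*b^3 + 0.9865*b^2 - 1.1084*b - 0.9114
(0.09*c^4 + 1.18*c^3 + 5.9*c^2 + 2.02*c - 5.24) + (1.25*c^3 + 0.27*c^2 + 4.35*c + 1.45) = 0.09*c^4 + 2.43*c^3 + 6.17*c^2 + 6.37*c - 3.79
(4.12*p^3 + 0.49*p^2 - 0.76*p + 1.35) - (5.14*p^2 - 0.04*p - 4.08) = 4.12*p^3 - 4.65*p^2 - 0.72*p + 5.43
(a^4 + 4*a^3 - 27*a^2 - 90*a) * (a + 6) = a^5 + 10*a^4 - 3*a^3 - 252*a^2 - 540*a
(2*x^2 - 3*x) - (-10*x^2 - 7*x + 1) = 12*x^2 + 4*x - 1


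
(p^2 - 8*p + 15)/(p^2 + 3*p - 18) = (p - 5)/(p + 6)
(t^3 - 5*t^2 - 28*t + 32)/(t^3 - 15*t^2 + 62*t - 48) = (t + 4)/(t - 6)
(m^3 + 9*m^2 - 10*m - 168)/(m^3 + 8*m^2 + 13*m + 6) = (m^2 + 3*m - 28)/(m^2 + 2*m + 1)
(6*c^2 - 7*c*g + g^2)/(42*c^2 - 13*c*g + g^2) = (c - g)/(7*c - g)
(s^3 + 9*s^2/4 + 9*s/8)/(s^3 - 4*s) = (8*s^2 + 18*s + 9)/(8*(s^2 - 4))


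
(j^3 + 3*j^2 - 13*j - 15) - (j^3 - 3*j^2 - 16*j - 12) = 6*j^2 + 3*j - 3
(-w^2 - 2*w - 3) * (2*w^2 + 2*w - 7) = -2*w^4 - 6*w^3 - 3*w^2 + 8*w + 21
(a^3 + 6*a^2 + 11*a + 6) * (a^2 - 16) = a^5 + 6*a^4 - 5*a^3 - 90*a^2 - 176*a - 96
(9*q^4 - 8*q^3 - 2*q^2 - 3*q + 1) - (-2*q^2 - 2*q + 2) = 9*q^4 - 8*q^3 - q - 1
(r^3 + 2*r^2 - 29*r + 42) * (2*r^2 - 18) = 2*r^5 + 4*r^4 - 76*r^3 + 48*r^2 + 522*r - 756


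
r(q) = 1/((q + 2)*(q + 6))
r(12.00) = 0.00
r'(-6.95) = 0.27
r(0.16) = 0.08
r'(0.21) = -0.04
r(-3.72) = -0.25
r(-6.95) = 0.21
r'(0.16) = -0.05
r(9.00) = 0.01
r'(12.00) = 0.00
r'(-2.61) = -0.65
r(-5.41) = -0.50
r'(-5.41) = 0.70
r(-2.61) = -0.48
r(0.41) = 0.06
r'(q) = -1/((q + 2)*(q + 6)^2) - 1/((q + 2)^2*(q + 6)) = 2*(-q - 4)/(q^4 + 16*q^3 + 88*q^2 + 192*q + 144)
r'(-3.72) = -0.04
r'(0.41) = -0.04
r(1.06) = 0.05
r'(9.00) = 0.00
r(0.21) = 0.07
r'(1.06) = -0.02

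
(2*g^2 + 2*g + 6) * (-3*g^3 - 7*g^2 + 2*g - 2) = -6*g^5 - 20*g^4 - 28*g^3 - 42*g^2 + 8*g - 12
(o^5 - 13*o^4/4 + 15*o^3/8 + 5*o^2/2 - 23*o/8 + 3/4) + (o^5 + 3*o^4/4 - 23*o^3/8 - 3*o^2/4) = 2*o^5 - 5*o^4/2 - o^3 + 7*o^2/4 - 23*o/8 + 3/4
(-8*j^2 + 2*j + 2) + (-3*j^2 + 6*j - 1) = -11*j^2 + 8*j + 1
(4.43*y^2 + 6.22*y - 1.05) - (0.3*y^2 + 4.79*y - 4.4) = 4.13*y^2 + 1.43*y + 3.35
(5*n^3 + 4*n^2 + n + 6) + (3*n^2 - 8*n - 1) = 5*n^3 + 7*n^2 - 7*n + 5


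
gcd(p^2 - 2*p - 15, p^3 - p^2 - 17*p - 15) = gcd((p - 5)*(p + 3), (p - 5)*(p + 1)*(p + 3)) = p^2 - 2*p - 15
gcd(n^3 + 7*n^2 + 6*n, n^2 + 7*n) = n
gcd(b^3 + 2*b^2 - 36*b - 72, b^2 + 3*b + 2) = b + 2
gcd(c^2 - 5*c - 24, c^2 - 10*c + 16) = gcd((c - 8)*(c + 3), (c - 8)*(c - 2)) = c - 8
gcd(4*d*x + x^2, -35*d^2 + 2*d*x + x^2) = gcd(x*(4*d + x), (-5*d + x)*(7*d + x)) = 1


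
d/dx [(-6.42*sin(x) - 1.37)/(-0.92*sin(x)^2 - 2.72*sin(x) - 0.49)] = (-2.5208*sin(x) + 2.9532*cos(2*x) - 3.5338)*cos(x)/(0.92*sin(x)^2 + 2.72*sin(x) + 0.49)^2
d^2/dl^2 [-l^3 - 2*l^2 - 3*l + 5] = -6*l - 4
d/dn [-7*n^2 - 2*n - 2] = -14*n - 2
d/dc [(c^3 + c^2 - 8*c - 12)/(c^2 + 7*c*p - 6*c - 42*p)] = (-(2*c + 7*p - 6)*(c^3 + c^2 - 8*c - 12) + (3*c^2 + 2*c - 8)*(c^2 + 7*c*p - 6*c - 42*p))/(c^2 + 7*c*p - 6*c - 42*p)^2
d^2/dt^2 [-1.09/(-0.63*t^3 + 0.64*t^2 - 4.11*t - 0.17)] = ((1.3952 - 4.1202*t)*(0.63*t^3 - 0.64*t^2 + 4.11*t + 0.17) + 1.09*(1.89*t^2 - 1.28*t + 4.11)*(3.78*t^2 - 2.56*t + 8.22))/(0.63*t^3 - 0.64*t^2 + 4.11*t + 0.17)^3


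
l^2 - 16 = (l - 4)*(l + 4)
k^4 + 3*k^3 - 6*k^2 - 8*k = k*(k - 2)*(k + 1)*(k + 4)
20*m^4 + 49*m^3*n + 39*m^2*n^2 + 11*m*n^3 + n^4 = (m + n)^2*(4*m + n)*(5*m + n)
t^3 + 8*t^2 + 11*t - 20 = (t - 1)*(t + 4)*(t + 5)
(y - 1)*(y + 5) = y^2 + 4*y - 5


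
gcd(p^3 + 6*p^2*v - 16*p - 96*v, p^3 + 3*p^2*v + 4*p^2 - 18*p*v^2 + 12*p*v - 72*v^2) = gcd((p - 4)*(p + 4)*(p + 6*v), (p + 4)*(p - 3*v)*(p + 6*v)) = p^2 + 6*p*v + 4*p + 24*v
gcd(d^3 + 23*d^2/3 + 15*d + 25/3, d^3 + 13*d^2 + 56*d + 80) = d + 5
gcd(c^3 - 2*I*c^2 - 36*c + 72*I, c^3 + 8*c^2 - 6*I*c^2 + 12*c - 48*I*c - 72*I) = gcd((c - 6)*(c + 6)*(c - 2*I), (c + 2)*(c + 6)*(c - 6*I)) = c + 6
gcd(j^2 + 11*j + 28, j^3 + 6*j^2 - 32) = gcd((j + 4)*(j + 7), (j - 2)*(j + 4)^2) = j + 4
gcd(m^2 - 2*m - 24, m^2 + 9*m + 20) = m + 4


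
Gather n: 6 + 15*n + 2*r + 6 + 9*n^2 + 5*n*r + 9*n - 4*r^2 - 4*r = 9*n^2 + n*(5*r + 24) - 4*r^2 - 2*r + 12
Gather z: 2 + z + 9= z + 11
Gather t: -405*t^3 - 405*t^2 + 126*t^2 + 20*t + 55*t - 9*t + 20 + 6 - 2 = -405*t^3 - 279*t^2 + 66*t + 24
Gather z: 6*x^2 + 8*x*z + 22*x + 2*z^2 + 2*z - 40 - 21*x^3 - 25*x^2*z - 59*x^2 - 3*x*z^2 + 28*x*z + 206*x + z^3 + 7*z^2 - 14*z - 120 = -21*x^3 - 53*x^2 + 228*x + z^3 + z^2*(9 - 3*x) + z*(-25*x^2 + 36*x - 12) - 160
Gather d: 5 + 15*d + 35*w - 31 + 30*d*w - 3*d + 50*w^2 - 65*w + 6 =d*(30*w + 12) + 50*w^2 - 30*w - 20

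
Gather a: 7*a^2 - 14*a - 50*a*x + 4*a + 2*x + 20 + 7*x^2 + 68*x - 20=7*a^2 + a*(-50*x - 10) + 7*x^2 + 70*x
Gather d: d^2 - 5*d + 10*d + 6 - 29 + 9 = d^2 + 5*d - 14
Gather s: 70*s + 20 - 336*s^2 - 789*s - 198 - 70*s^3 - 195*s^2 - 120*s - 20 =-70*s^3 - 531*s^2 - 839*s - 198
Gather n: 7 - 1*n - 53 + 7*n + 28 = 6*n - 18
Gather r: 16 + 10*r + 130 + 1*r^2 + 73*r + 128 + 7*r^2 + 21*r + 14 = 8*r^2 + 104*r + 288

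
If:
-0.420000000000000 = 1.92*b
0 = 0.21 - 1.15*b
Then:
No Solution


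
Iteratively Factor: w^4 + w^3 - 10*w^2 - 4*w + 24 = (w - 2)*(w^3 + 3*w^2 - 4*w - 12) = (w - 2)^2*(w^2 + 5*w + 6) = (w - 2)^2*(w + 3)*(w + 2)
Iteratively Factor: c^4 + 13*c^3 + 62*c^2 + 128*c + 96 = (c + 3)*(c^3 + 10*c^2 + 32*c + 32) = (c + 3)*(c + 4)*(c^2 + 6*c + 8) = (c + 2)*(c + 3)*(c + 4)*(c + 4)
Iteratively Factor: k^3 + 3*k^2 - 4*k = (k + 4)*(k^2 - k) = k*(k + 4)*(k - 1)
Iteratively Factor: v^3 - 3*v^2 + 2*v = (v)*(v^2 - 3*v + 2) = v*(v - 1)*(v - 2)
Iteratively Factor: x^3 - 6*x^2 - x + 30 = (x - 3)*(x^2 - 3*x - 10) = (x - 5)*(x - 3)*(x + 2)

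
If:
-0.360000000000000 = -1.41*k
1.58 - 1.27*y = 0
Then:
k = 0.26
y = 1.24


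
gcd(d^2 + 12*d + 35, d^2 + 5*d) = d + 5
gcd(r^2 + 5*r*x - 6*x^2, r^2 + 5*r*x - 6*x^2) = -r^2 - 5*r*x + 6*x^2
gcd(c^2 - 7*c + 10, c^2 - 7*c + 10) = c^2 - 7*c + 10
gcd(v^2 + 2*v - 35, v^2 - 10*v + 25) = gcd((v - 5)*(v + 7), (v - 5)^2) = v - 5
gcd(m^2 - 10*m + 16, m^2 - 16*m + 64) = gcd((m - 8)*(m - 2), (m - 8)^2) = m - 8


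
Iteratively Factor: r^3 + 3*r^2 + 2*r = (r + 1)*(r^2 + 2*r) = (r + 1)*(r + 2)*(r)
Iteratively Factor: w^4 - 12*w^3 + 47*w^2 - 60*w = (w - 5)*(w^3 - 7*w^2 + 12*w) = (w - 5)*(w - 4)*(w^2 - 3*w) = (w - 5)*(w - 4)*(w - 3)*(w)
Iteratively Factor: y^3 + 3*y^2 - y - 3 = (y - 1)*(y^2 + 4*y + 3) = (y - 1)*(y + 1)*(y + 3)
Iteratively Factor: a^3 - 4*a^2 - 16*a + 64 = (a - 4)*(a^2 - 16) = (a - 4)*(a + 4)*(a - 4)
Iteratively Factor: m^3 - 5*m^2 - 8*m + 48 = (m - 4)*(m^2 - m - 12) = (m - 4)^2*(m + 3)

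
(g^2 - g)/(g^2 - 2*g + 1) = g/(g - 1)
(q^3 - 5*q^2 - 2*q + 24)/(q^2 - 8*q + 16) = (q^2 - q - 6)/(q - 4)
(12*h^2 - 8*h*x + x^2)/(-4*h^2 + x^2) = (-6*h + x)/(2*h + x)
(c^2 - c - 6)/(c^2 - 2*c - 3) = (c + 2)/(c + 1)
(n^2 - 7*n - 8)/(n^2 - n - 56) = (n + 1)/(n + 7)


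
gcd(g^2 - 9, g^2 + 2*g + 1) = 1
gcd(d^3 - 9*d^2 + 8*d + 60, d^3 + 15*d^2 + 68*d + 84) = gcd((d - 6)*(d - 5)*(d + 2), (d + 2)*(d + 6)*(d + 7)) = d + 2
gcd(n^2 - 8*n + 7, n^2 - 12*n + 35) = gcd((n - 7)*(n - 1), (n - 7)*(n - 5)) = n - 7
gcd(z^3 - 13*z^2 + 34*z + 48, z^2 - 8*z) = z - 8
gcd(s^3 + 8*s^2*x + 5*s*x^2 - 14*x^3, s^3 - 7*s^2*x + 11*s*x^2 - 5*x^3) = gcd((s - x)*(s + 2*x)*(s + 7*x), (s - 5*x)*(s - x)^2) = -s + x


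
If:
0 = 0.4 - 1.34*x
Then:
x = 0.30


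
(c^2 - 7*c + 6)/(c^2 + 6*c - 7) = (c - 6)/(c + 7)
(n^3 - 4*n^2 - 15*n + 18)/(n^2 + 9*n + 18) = (n^2 - 7*n + 6)/(n + 6)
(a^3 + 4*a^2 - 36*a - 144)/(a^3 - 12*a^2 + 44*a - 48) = (a^2 + 10*a + 24)/(a^2 - 6*a + 8)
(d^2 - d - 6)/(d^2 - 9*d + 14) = (d^2 - d - 6)/(d^2 - 9*d + 14)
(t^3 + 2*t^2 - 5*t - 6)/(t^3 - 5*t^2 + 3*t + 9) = (t^2 + t - 6)/(t^2 - 6*t + 9)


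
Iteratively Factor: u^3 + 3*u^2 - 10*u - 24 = (u + 2)*(u^2 + u - 12) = (u - 3)*(u + 2)*(u + 4)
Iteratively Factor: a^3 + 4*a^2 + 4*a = (a + 2)*(a^2 + 2*a) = a*(a + 2)*(a + 2)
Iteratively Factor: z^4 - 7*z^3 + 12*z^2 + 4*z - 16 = (z - 2)*(z^3 - 5*z^2 + 2*z + 8) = (z - 2)^2*(z^2 - 3*z - 4) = (z - 2)^2*(z + 1)*(z - 4)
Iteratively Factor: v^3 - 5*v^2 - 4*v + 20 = (v + 2)*(v^2 - 7*v + 10) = (v - 2)*(v + 2)*(v - 5)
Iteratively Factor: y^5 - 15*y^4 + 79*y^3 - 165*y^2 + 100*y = (y - 5)*(y^4 - 10*y^3 + 29*y^2 - 20*y) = (y - 5)^2*(y^3 - 5*y^2 + 4*y) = y*(y - 5)^2*(y^2 - 5*y + 4) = y*(y - 5)^2*(y - 1)*(y - 4)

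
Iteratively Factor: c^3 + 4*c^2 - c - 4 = (c - 1)*(c^2 + 5*c + 4) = (c - 1)*(c + 1)*(c + 4)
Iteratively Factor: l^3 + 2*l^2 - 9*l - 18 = (l - 3)*(l^2 + 5*l + 6) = (l - 3)*(l + 2)*(l + 3)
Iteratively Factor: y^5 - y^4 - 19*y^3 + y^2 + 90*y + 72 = (y - 4)*(y^4 + 3*y^3 - 7*y^2 - 27*y - 18) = (y - 4)*(y + 2)*(y^3 + y^2 - 9*y - 9) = (y - 4)*(y + 1)*(y + 2)*(y^2 - 9) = (y - 4)*(y - 3)*(y + 1)*(y + 2)*(y + 3)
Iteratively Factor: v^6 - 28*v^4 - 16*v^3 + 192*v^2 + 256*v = (v - 4)*(v^5 + 4*v^4 - 12*v^3 - 64*v^2 - 64*v) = v*(v - 4)*(v^4 + 4*v^3 - 12*v^2 - 64*v - 64) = v*(v - 4)*(v + 4)*(v^3 - 12*v - 16) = v*(v - 4)^2*(v + 4)*(v^2 + 4*v + 4) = v*(v - 4)^2*(v + 2)*(v + 4)*(v + 2)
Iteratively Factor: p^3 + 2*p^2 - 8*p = (p)*(p^2 + 2*p - 8) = p*(p - 2)*(p + 4)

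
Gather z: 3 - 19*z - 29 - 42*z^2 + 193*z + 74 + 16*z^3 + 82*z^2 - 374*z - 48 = 16*z^3 + 40*z^2 - 200*z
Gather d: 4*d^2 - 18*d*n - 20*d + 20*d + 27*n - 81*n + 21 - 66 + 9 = 4*d^2 - 18*d*n - 54*n - 36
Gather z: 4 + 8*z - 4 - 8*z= 0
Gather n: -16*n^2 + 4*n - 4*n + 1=1 - 16*n^2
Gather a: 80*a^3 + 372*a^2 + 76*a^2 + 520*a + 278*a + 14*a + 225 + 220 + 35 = 80*a^3 + 448*a^2 + 812*a + 480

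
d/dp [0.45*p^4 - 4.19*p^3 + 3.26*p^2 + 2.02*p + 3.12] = 1.8*p^3 - 12.57*p^2 + 6.52*p + 2.02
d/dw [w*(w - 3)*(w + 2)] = 3*w^2 - 2*w - 6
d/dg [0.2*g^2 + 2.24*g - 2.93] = 0.4*g + 2.24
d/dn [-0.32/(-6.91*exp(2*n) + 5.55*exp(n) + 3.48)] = (1.776 - 4.4224*exp(n))*exp(n)/(-6.91*exp(2*n) + 5.55*exp(n) + 3.48)^2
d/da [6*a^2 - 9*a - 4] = 12*a - 9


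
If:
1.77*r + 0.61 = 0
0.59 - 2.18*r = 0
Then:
No Solution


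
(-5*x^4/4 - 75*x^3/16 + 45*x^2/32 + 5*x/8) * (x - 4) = -5*x^5/4 + 5*x^4/16 + 645*x^3/32 - 5*x^2 - 5*x/2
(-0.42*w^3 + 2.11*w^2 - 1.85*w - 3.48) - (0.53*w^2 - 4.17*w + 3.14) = -0.42*w^3 + 1.58*w^2 + 2.32*w - 6.62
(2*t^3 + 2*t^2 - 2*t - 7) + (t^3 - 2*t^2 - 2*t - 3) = 3*t^3 - 4*t - 10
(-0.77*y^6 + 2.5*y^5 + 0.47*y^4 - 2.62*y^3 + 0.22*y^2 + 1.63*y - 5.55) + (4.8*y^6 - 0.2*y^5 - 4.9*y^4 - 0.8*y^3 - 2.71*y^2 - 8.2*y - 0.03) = 4.03*y^6 + 2.3*y^5 - 4.43*y^4 - 3.42*y^3 - 2.49*y^2 - 6.57*y - 5.58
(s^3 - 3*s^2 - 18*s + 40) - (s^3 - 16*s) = -3*s^2 - 2*s + 40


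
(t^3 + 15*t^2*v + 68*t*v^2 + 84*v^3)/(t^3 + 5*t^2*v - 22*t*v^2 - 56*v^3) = (t + 6*v)/(t - 4*v)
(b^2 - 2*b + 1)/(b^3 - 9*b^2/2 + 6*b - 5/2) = 2/(2*b - 5)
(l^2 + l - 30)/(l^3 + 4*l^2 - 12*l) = (l - 5)/(l*(l - 2))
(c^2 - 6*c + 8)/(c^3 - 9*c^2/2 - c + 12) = 2/(2*c + 3)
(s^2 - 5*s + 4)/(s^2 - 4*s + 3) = (s - 4)/(s - 3)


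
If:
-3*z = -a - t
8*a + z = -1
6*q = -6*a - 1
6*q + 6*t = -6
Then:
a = -1/12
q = -1/12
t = -11/12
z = -1/3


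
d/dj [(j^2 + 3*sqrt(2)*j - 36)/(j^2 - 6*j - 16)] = (-6*j^2 - 3*sqrt(2)*j^2 + 40*j - 216 - 48*sqrt(2))/(j^4 - 12*j^3 + 4*j^2 + 192*j + 256)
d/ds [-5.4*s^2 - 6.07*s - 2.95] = -10.8*s - 6.07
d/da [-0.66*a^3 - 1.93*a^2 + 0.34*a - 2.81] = -1.98*a^2 - 3.86*a + 0.34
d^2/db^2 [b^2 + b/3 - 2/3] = 2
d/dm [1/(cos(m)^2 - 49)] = 2*sin(m)*cos(m)/(cos(m)^2 - 49)^2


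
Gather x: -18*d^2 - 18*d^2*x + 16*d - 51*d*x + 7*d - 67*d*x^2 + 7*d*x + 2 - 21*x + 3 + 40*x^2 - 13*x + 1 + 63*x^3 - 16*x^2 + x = -18*d^2 + 23*d + 63*x^3 + x^2*(24 - 67*d) + x*(-18*d^2 - 44*d - 33) + 6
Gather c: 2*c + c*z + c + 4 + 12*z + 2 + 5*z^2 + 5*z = c*(z + 3) + 5*z^2 + 17*z + 6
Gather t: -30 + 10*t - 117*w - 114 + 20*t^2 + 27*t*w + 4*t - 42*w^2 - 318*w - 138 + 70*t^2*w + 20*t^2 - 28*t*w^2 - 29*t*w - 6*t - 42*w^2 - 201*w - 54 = t^2*(70*w + 40) + t*(-28*w^2 - 2*w + 8) - 84*w^2 - 636*w - 336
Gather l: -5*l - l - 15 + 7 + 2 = -6*l - 6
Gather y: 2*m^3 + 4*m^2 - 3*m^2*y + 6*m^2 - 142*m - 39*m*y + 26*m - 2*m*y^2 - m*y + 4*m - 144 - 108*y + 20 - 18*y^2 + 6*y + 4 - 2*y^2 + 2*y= 2*m^3 + 10*m^2 - 112*m + y^2*(-2*m - 20) + y*(-3*m^2 - 40*m - 100) - 120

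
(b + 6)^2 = b^2 + 12*b + 36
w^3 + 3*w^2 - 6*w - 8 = (w - 2)*(w + 1)*(w + 4)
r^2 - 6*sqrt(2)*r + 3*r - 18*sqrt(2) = (r + 3)*(r - 6*sqrt(2))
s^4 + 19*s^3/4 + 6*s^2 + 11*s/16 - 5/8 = (s - 1/4)*(s + 1/2)*(s + 2)*(s + 5/2)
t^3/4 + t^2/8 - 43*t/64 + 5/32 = (t/4 + 1/2)*(t - 5/4)*(t - 1/4)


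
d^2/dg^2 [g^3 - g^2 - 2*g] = 6*g - 2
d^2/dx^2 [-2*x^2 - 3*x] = -4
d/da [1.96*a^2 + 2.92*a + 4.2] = 3.92*a + 2.92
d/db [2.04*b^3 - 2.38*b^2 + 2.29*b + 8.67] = 6.12*b^2 - 4.76*b + 2.29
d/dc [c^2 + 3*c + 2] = 2*c + 3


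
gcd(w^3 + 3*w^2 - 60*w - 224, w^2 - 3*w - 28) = w + 4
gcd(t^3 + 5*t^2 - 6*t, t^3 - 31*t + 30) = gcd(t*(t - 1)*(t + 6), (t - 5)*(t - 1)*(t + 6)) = t^2 + 5*t - 6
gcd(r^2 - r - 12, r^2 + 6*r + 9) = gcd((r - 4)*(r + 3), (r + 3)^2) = r + 3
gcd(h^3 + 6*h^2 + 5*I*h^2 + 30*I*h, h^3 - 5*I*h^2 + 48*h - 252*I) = 1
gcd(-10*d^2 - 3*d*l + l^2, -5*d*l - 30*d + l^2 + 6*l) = 5*d - l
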